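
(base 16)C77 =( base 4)301313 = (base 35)2l6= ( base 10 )3191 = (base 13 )15B6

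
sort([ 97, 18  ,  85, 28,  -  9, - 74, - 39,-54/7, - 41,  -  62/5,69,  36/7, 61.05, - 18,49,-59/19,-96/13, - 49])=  [ - 74, - 49, - 41, - 39, - 18 , - 62/5,-9, - 54/7, - 96/13, - 59/19, 36/7, 18, 28,49,61.05,69, 85, 97]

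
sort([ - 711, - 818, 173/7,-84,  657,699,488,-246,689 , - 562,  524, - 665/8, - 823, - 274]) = [ - 823,-818, - 711, - 562 ,-274 , - 246 ,-84 , - 665/8, 173/7, 488, 524,  657, 689, 699 ] 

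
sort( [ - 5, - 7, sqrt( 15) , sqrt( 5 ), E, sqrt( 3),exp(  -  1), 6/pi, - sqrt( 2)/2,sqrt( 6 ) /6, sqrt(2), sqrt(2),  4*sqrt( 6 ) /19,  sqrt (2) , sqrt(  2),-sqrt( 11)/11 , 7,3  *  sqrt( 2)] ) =[ - 7, - 5,  -  sqrt( 2)/2 , -sqrt( 11)/11,exp( - 1) , sqrt( 6 )/6,4*sqrt( 6)/19 , sqrt( 2) , sqrt( 2 ),sqrt( 2), sqrt( 2) , sqrt(3 ),6/pi,sqrt(5) , E, sqrt(  15),3  *sqrt( 2 ),7 ]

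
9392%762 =248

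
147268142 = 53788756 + 93479386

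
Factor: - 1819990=  -  2^1*5^1*23^1*41^1*193^1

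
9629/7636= 1 + 1993/7636 = 1.26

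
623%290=43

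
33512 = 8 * 4189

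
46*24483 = 1126218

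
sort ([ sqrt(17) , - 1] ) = [ - 1, sqrt (17)] 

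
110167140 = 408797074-298629934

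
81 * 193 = 15633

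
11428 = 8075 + 3353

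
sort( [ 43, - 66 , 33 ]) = [-66,33, 43] 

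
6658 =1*6658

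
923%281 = 80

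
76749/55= 1395 +24/55 = 1395.44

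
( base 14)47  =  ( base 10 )63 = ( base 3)2100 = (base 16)3F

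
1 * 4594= 4594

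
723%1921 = 723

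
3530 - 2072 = 1458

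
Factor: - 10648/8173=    - 2^3 * 11^2*743^(-1 ) = - 968/743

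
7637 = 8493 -856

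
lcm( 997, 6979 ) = 6979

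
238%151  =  87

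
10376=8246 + 2130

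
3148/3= 1049 + 1/3=1049.33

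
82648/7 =11806+6/7  =  11806.86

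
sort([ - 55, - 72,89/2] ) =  [ - 72, - 55,  89/2 ]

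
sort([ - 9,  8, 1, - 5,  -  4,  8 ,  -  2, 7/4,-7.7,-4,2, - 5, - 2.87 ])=[-9,  -  7.7,-5,  -  5, - 4,-4  ,-2.87,-2,1,  7/4,  2, 8, 8]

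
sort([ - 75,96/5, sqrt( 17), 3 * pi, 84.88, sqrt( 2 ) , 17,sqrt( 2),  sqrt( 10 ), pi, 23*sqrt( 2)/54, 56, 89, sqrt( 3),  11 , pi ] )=[-75, 23*sqrt(2) /54 , sqrt( 2) , sqrt ( 2) , sqrt(3),pi,  pi, sqrt ( 10) , sqrt( 17) , 3*pi,11,  17,96/5, 56,84.88, 89] 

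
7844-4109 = 3735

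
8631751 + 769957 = 9401708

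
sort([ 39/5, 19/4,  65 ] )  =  [ 19/4,39/5, 65]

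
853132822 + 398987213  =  1252120035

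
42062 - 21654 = 20408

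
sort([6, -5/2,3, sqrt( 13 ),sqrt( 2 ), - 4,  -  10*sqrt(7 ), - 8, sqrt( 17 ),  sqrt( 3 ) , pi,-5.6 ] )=[ - 10*sqrt(7) , - 8,  -  5.6, -4,- 5/2,  sqrt( 2 ), sqrt ( 3 ),3, pi,sqrt( 13 ),sqrt( 17), 6] 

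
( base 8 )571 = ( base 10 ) 377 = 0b101111001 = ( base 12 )275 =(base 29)D0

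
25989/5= 5197 +4/5 = 5197.80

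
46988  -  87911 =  - 40923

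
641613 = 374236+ 267377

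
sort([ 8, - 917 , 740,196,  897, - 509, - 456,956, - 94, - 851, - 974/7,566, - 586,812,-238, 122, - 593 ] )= [ - 917, - 851, - 593, - 586, - 509, - 456, - 238, - 974/7, - 94,8,122,  196,566,  740, 812,897,956]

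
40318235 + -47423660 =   -  7105425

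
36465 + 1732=38197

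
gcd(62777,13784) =1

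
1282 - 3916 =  - 2634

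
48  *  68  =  3264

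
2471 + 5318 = 7789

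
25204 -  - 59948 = 85152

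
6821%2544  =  1733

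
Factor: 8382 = 2^1*3^1 *11^1*127^1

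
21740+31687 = 53427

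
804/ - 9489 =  - 268/3163 = - 0.08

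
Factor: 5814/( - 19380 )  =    -  3/10 = - 2^( - 1)*3^1*5^( - 1) 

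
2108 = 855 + 1253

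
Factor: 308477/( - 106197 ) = -3^(-1)*7^( - 1) * 61^1= - 61/21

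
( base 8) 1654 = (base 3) 1021211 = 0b1110101100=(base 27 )17m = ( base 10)940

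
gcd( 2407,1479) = 29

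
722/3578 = 361/1789 = 0.20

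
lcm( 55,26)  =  1430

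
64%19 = 7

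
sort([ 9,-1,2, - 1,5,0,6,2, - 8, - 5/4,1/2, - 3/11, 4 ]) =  [  -  8,-5/4,-1  , - 1 , - 3/11,0, 1/2 , 2, 2,4,  5,6 , 9 ] 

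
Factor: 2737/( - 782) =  - 2^( - 1)*7^1 = -7/2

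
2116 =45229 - 43113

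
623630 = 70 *8909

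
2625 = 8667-6042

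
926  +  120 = 1046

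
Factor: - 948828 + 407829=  - 3^4 * 6679^1 = - 540999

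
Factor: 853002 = 2^1 * 3^2 * 47389^1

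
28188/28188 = 1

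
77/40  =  77/40= 1.93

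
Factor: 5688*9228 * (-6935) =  - 2^5 * 3^3*5^1*19^1*73^1*79^1 *769^1 = - 364010271840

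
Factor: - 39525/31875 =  - 31/25 = -  5^( - 2) * 31^1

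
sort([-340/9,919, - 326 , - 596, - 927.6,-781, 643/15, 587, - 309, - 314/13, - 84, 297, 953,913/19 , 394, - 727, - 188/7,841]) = [ - 927.6, - 781,  -  727, - 596, - 326, - 309,-84, - 340/9, - 188/7, - 314/13, 643/15,  913/19, 297, 394, 587,841,919 , 953 ] 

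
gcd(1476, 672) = 12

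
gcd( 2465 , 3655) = 85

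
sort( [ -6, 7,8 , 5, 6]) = [ - 6 , 5 , 6,  7, 8 ]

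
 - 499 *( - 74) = 36926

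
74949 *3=224847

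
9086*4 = 36344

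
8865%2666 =867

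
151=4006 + -3855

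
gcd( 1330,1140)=190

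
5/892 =5/892 = 0.01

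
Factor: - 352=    - 2^5*11^1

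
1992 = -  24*(  -  83)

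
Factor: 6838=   2^1*13^1*263^1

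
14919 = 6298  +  8621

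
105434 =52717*2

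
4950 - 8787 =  - 3837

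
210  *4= 840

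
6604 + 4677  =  11281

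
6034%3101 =2933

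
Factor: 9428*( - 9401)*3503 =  - 310480095884 = -  2^2*7^1 * 17^1*31^1 * 79^1*113^1*2357^1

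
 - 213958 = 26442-240400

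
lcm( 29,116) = 116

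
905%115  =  100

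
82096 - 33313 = 48783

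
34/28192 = 17/14096 = 0.00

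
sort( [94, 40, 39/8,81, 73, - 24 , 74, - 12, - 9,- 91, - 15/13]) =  [ - 91, - 24,-12, -9, - 15/13, 39/8, 40,73, 74, 81 , 94 ]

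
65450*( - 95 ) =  - 6217750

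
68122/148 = 460 + 21/74  =  460.28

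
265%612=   265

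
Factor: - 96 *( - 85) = 2^5*3^1*5^1*17^1 = 8160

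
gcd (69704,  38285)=1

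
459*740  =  339660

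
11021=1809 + 9212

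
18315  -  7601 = 10714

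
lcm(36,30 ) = 180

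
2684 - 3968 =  - 1284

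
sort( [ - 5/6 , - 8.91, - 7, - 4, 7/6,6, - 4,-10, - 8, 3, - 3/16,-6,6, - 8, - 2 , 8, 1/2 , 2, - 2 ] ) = [ - 10, - 8.91, - 8 , - 8, - 7, - 6,-4, - 4, - 2, - 2, - 5/6, - 3/16,1/2,7/6,2,  3,6, 6, 8 ] 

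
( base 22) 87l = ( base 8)7717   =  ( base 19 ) B40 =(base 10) 4047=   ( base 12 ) 2413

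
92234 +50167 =142401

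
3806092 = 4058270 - 252178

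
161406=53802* 3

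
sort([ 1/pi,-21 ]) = [ - 21, 1/pi]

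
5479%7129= 5479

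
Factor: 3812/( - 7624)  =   - 2^( - 1) = - 1/2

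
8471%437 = 168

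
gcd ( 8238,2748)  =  6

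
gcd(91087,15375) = 1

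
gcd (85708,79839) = 1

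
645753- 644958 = 795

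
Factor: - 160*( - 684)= 109440 = 2^7*3^2 * 5^1*19^1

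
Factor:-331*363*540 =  - 2^2 * 3^4*5^1 * 11^2 * 331^1=-64882620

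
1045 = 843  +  202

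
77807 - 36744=41063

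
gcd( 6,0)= 6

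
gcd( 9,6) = 3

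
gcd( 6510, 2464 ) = 14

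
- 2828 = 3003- 5831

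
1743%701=341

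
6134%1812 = 698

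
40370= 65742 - 25372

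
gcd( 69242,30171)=89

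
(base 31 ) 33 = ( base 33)2u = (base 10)96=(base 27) 3f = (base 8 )140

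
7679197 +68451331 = 76130528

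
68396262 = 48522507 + 19873755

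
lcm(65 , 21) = 1365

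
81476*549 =44730324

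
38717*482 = 18661594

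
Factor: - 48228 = -2^2* 3^1*4019^1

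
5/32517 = 5/32517 = 0.00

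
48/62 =24/31 = 0.77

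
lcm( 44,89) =3916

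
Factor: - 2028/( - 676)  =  3^1 = 3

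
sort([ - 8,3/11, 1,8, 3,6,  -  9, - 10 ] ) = [ - 10,-9, - 8,3/11,1 , 3, 6, 8]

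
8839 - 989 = 7850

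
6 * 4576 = 27456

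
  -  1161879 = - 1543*753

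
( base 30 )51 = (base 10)151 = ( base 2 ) 10010111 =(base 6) 411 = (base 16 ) 97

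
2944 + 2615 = 5559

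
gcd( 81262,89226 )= 2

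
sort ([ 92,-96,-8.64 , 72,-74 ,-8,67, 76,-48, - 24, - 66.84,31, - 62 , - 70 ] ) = [ - 96, - 74, -70, - 66.84, - 62, - 48, - 24,-8.64, - 8, 31,67,72 , 76, 92 ] 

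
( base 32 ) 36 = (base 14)74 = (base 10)102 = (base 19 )57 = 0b1100110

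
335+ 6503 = 6838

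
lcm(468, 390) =2340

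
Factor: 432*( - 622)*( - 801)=215231904 = 2^5*3^5*89^1*311^1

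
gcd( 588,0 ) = 588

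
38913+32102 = 71015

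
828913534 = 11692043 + 817221491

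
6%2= 0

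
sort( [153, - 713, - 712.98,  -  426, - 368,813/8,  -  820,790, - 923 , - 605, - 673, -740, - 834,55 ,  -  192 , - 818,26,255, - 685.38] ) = [ - 923, - 834, - 820,-818, - 740 ,-713, - 712.98 , - 685.38,  -  673  , -605, - 426, - 368,  -  192,26,55,813/8,153, 255,790]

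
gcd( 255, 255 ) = 255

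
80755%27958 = 24839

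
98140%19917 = 18472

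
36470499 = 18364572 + 18105927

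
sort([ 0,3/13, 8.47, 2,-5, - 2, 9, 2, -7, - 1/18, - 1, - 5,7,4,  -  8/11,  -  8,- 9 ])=[-9 , - 8, - 7, - 5,-5, -2, - 1, - 8/11, - 1/18, 0, 3/13,  2,2, 4,7,8.47, 9 ] 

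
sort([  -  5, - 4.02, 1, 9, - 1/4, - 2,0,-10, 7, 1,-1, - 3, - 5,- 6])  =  [ - 10, - 6,-5, - 5, - 4.02,-3,-2, - 1, - 1/4, 0, 1,1, 7, 9] 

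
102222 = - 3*(  -  34074)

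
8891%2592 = 1115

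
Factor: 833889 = 3^1*7^1* 39709^1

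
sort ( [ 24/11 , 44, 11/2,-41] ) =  [ - 41, 24/11,  11/2,  44]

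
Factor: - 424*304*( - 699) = 2^7*3^1*19^1*53^1*233^1 = 90098304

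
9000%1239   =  327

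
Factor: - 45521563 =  - 17^1*43^1*62273^1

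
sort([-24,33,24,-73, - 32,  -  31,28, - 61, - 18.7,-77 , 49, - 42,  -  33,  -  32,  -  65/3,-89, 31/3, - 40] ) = [ - 89, - 77, - 73, - 61, - 42,  -  40, - 33, - 32, - 32,  -  31 , - 24, - 65/3, -18.7,31/3,24, 28, 33,  49]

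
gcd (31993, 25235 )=1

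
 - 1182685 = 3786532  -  4969217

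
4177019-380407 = 3796612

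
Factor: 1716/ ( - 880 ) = -39/20 = -2^ (-2)*3^1*5^(-1 )*13^1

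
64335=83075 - 18740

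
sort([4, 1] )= [1, 4 ]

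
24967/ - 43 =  -581 + 16/43 = - 580.63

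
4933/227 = 4933/227 = 21.73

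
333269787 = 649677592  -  316407805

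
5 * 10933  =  54665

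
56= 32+24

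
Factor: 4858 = 2^1*7^1*347^1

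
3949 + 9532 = 13481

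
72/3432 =3/143 = 0.02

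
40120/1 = 40120 = 40120.00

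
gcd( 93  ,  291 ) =3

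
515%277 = 238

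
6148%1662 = 1162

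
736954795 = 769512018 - 32557223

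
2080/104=20 = 20.00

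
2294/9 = 254 + 8/9  =  254.89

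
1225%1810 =1225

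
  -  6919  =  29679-36598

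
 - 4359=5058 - 9417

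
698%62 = 16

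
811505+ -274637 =536868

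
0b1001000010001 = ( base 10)4625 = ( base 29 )5EE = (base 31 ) 4P6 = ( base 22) 9C5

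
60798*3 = 182394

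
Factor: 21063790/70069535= 4212758/14013907 = 2^1 * 11^1*53^1*3613^1*14013907^( - 1)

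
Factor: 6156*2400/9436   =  2^5*3^5*5^2  *7^ ( - 1)*19^1*337^ (-1)= 3693600/2359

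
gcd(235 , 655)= 5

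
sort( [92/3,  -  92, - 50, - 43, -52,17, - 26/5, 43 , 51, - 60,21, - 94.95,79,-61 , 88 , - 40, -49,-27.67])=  [ - 94.95,-92, - 61, - 60,-52,  -  50, - 49, - 43,-40,-27.67,-26/5,17,21 , 92/3,43, 51,79,88] 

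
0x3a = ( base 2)111010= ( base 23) 2c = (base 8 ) 72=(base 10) 58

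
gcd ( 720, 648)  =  72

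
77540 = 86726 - 9186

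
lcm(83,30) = 2490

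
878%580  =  298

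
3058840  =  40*76471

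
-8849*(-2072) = 18335128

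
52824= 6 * 8804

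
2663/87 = 30 + 53/87 = 30.61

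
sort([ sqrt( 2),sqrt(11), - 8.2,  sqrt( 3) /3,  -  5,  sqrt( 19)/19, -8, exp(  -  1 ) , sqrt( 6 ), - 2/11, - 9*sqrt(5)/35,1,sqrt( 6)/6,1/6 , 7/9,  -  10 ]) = [ - 10,-8.2,-8, - 5,  -  9*sqrt( 5) /35, - 2/11, 1/6,  sqrt( 19 ) /19 , exp(-1), sqrt( 6 )/6,sqrt ( 3)/3,7/9,  1, sqrt( 2 ),sqrt( 6 ), sqrt( 11 ) ]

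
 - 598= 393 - 991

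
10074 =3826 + 6248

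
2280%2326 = 2280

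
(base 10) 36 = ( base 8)44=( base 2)100100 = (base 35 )11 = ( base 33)13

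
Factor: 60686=2^1*19^1*1597^1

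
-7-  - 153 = 146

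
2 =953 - 951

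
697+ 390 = 1087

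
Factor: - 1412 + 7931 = 6519= 3^1*41^1 * 53^1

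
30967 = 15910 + 15057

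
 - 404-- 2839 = 2435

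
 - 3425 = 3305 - 6730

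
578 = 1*578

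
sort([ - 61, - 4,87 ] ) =[ - 61, - 4 , 87 ]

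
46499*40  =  1859960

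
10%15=10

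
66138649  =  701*94349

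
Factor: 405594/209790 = 29/15 = 3^(-1)*5^(-1)*29^1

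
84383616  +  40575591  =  124959207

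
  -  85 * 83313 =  - 7081605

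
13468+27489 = 40957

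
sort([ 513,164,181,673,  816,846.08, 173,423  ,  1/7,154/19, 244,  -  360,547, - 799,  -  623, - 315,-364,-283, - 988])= [-988, - 799, - 623,-364, - 360, - 315, - 283, 1/7 , 154/19 , 164, 173, 181, 244,423, 513, 547,673,816, 846.08]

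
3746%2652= 1094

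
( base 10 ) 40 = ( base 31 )19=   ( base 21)1j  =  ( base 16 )28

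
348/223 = 348/223 = 1.56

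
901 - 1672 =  - 771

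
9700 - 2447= 7253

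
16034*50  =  801700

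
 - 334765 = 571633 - 906398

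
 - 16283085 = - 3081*5285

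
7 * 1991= 13937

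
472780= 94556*5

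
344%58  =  54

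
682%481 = 201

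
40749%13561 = 66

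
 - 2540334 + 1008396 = - 1531938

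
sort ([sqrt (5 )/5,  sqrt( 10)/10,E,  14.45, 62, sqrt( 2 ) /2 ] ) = [sqrt(10) /10, sqrt( 5) /5,sqrt(2 )/2,E, 14.45, 62] 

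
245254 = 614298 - 369044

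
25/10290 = 5/2058 = 0.00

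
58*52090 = 3021220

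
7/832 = 7/832  =  0.01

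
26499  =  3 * 8833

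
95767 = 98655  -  2888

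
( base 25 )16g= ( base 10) 791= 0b1100010111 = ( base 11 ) 65a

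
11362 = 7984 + 3378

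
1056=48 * 22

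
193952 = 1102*176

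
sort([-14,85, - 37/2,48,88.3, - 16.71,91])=[ - 37/2, - 16.71, - 14 , 48,85, 88.3,91]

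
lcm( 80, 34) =1360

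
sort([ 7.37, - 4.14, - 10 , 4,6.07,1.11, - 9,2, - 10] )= [ - 10, - 10,  -  9, - 4.14 , 1.11, 2,4,6.07,7.37]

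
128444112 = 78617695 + 49826417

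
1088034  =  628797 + 459237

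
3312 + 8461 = 11773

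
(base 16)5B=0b1011011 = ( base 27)3A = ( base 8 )133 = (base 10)91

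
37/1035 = 37/1035 = 0.04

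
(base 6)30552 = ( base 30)4gk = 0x1004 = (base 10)4100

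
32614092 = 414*78778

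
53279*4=213116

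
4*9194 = 36776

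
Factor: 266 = 2^1  *  7^1*19^1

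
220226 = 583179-362953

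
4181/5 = 836 + 1/5 = 836.20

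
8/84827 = 8/84827 = 0.00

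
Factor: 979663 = 431^1 *2273^1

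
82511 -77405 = 5106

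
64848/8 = 8106 = 8106.00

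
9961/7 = 1423=1423.00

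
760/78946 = 380/39473 =0.01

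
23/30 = 23/30=0.77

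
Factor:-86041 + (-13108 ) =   -  99149^1 = - 99149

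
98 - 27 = 71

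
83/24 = 3+11/24 = 3.46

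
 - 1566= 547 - 2113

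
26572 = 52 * 511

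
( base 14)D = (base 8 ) 15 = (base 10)13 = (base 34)d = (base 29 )D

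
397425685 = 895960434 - 498534749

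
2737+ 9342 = 12079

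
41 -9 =32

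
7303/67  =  109 = 109.00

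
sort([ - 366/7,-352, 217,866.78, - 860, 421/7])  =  [ - 860, - 352, - 366/7, 421/7,217, 866.78 ]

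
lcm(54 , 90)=270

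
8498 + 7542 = 16040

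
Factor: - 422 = - 2^1*211^1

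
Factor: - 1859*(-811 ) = 1507649 = 11^1*13^2*811^1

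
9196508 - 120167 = 9076341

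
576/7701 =192/2567 = 0.07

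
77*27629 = 2127433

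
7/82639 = 7/82639 = 0.00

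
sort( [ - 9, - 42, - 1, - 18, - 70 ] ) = [ - 70,  -  42 , - 18, - 9, - 1 ]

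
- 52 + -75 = - 127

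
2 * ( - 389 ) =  - 778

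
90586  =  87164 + 3422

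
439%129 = 52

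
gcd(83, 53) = 1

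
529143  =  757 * 699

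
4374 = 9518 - 5144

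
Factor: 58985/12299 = 235/49 = 5^1*7^( - 2)*47^1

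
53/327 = 53/327= 0.16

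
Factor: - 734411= - 734411^1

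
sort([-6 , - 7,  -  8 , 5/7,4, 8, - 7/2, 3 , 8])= [  -  8, -7, - 6,  -  7/2 , 5/7,  3, 4, 8,8 ]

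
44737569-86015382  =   - 41277813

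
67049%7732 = 5193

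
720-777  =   -57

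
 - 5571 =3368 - 8939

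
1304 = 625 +679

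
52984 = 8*6623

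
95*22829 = 2168755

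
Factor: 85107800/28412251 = 2^3*5^2*7^( - 1 )*41^1*97^1 * 107^1 * 4058893^( -1)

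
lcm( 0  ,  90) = 0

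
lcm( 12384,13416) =160992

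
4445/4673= 4445/4673 = 0.95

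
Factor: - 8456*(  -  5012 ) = 2^5*7^2*151^1*179^1   =  42381472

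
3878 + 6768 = 10646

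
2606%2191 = 415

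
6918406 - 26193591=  - 19275185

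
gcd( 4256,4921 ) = 133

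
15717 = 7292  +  8425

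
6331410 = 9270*683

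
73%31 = 11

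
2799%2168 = 631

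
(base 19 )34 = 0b111101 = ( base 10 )61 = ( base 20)31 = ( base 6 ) 141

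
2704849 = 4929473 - 2224624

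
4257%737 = 572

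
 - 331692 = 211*( - 1572 )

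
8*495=3960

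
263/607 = 263/607 = 0.43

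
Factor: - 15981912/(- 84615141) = 2^3 * 3^1*13^( - 1)*67^1 * 3313^1*2169619^ ( - 1) = 5327304/28205047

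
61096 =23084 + 38012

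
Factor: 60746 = 2^1*7^1*4339^1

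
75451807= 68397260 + 7054547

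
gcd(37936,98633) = 1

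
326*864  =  281664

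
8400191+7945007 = 16345198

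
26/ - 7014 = -13/3507= - 0.00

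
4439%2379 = 2060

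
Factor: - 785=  - 5^1*157^1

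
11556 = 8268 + 3288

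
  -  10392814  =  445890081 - 456282895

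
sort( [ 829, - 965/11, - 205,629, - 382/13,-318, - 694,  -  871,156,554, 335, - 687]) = [ - 871,-694, - 687, - 318, - 205, - 965/11, - 382/13,156, 335,554,629,829] 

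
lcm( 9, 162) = 162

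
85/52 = 1 + 33/52 = 1.63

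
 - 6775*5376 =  - 36422400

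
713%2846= 713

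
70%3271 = 70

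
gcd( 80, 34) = 2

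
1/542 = 1/542 = 0.00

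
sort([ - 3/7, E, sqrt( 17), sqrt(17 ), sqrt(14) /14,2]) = [ -3/7, sqrt(14 )/14, 2, E, sqrt( 17 ), sqrt( 17 )]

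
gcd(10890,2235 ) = 15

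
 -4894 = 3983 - 8877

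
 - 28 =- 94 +66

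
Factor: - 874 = -2^1*19^1*23^1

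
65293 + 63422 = 128715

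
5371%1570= 661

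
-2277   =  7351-9628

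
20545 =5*4109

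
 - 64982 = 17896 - 82878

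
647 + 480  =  1127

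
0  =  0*5771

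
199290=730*273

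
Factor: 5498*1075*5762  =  2^2 * 5^2*43^2 * 67^1 * 2749^1  =  34055436700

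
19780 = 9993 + 9787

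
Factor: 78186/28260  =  83/30 = 2^( - 1 )*3^(-1 )*5^( - 1 )*83^1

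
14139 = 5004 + 9135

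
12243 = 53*231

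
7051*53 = 373703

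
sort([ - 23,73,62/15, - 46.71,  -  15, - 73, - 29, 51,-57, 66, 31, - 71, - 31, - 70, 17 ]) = [ - 73, - 71, - 70 , - 57, - 46.71,  -  31, - 29, - 23, - 15, 62/15, 17, 31,51,  66,73 ]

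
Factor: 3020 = 2^2*5^1*151^1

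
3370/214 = 1685/107 = 15.75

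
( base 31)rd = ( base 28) 12a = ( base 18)2b4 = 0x352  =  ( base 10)850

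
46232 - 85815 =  - 39583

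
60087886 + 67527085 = 127614971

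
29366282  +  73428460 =102794742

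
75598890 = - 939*(- 80510)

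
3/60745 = 3/60745 = 0.00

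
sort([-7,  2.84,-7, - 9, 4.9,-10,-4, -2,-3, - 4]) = [ - 10, - 9,  -  7, -7,-4,  -  4,  -  3, - 2, 2.84 , 4.9 ]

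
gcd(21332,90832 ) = 4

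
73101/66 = 1107 + 13/22= 1107.59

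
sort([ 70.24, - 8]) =[ - 8,70.24 ]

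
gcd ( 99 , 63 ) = 9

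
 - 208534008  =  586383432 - 794917440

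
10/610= 1/61 = 0.02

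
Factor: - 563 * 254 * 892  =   - 2^3*127^1 *223^1*563^1  =  - 127557784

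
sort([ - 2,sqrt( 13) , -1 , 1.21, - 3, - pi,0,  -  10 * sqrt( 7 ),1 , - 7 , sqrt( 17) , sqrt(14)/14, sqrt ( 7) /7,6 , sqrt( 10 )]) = [-10*sqrt( 7 ), - 7, - pi , -3, - 2, - 1,  0 , sqrt( 14)/14, sqrt ( 7 )/7,1, 1.21, sqrt( 10 ),sqrt(13 ),sqrt( 17), 6 ]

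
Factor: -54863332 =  - 2^2*83^1*257^1 * 643^1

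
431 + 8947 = 9378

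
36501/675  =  12167/225 = 54.08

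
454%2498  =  454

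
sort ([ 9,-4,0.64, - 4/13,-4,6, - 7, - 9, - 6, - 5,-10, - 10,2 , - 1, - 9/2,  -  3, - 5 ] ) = [ - 10,-10, - 9, - 7, - 6,-5, - 5, - 9/2 ,  -  4, - 4 , - 3, - 1,  -  4/13, 0.64, 2, 6, 9 ] 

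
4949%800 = 149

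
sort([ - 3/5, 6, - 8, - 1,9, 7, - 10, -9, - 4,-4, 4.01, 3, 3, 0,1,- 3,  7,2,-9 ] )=[ - 10,-9, - 9, - 8, - 4, - 4, - 3,- 1, - 3/5, 0,1, 2,3,  3,4.01, 6,  7,7, 9] 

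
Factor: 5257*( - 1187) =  - 6240059 = -7^1*751^1 * 1187^1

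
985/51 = 985/51 = 19.31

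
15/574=15/574  =  0.03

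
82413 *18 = 1483434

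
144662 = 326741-182079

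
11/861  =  11/861 = 0.01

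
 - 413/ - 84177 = 413/84177 = 0.00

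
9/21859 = 9/21859 = 0.00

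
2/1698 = 1/849 = 0.00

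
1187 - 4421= - 3234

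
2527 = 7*361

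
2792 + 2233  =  5025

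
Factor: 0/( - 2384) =0^1 = 0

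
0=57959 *0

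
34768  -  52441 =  - 17673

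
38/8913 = 38/8913 = 0.00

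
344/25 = 344/25 = 13.76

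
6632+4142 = 10774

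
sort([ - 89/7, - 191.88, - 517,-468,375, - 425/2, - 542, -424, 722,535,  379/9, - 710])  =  [ - 710,-542, - 517, - 468, - 424, - 425/2, - 191.88 , - 89/7,379/9,375 , 535,722]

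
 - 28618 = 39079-67697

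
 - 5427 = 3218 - 8645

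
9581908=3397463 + 6184445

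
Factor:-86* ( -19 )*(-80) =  - 2^5*  5^1 * 19^1*43^1 = - 130720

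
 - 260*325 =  -84500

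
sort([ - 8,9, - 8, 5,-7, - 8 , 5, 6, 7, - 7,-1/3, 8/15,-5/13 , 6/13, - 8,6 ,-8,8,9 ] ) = [ - 8, - 8, - 8 , - 8, - 8 ,-7, - 7, - 5/13,  -  1/3, 6/13, 8/15,5,5,6, 6, 7, 8 , 9,  9 ] 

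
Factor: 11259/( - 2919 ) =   -  27/7=- 3^3*7^( - 1)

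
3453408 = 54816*63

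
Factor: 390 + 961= 1351= 7^1*193^1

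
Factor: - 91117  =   - 13^1*43^1*163^1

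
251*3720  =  933720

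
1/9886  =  1/9886 = 0.00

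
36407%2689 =1450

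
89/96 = 89/96= 0.93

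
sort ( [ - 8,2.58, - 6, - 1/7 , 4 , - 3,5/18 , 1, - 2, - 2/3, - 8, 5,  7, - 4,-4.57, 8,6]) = [ - 8,  -  8, - 6,  -  4.57, - 4, - 3, - 2,-2/3, - 1/7,5/18, 1 , 2.58,  4,5,  6 , 7, 8]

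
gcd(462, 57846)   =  6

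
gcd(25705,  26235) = 265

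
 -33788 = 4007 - 37795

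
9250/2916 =3 + 251/1458 =3.17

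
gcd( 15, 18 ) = 3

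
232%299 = 232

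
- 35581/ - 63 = 564 + 7/9 = 564.78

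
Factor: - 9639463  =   - 1471^1*6553^1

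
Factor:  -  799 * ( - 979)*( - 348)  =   - 272212908 = - 2^2*3^1*11^1*17^1*29^1 * 47^1*89^1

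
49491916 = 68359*724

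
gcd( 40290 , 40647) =51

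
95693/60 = 1594+53/60= 1594.88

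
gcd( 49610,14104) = 82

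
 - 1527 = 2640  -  4167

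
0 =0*8184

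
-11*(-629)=6919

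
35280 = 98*360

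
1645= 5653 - 4008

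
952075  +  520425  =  1472500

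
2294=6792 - 4498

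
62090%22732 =16626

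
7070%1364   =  250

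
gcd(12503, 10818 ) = 1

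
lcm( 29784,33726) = 2293368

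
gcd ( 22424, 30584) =8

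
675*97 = 65475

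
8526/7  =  1218  =  1218.00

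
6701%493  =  292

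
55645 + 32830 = 88475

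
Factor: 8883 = 3^3*7^1*47^1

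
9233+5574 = 14807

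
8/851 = 8/851 = 0.01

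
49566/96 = 516 + 5/16  =  516.31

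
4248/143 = 4248/143 = 29.71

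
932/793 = 1 + 139/793  =  1.18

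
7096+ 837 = 7933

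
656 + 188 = 844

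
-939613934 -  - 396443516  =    -  543170418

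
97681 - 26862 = 70819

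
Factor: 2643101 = 239^1*11059^1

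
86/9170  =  43/4585 = 0.01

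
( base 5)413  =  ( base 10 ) 108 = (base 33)39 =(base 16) 6C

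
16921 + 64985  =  81906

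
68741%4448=2021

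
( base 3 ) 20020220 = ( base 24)7M0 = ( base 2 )1000111010000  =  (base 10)4560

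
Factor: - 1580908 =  - 2^2*7^1*131^1*431^1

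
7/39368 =1/5624 =0.00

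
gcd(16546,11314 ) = 2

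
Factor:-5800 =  - 2^3*5^2 * 29^1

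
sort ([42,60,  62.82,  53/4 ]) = [53/4,  42,60, 62.82] 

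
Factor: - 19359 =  - 3^4*239^1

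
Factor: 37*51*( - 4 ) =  - 7548 =- 2^2*3^1*17^1*37^1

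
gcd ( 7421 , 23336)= 1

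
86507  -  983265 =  - 896758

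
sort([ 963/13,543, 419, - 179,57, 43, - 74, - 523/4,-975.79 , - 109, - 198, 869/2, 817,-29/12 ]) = [ - 975.79, -198, - 179, - 523/4, - 109,-74, - 29/12, 43,57, 963/13,419, 869/2,  543,  817]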